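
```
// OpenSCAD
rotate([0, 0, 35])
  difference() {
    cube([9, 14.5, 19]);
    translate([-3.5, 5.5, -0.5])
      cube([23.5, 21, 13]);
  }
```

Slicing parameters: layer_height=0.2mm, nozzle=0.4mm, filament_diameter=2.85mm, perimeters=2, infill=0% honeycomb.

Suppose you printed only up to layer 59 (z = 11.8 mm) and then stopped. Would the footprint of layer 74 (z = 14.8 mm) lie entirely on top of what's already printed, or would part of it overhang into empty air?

part overhangs

Compare the two slices. At z = 11.8: the cube (footprint 9×14.5) is included at this height (area 130.50 mm²); the cube at (-3.5, 5.5) (footprint 23.5×21) is included at this height (area 493.50 mm²); Subtracting the remaining from the first: starting from the 9×14.5 cube (130.50 mm²), the 23.5×21 cube at (-3.5, 5.5) partially overlaps it — only the 81.00 mm² overlap (of its 493.50 mm²) is removed, clipping the outline — area = 49.50 mm²; (whole slice rotated 35° about Z — lengths, areas and connectivity unchanged). At z = 14.8: the cube (footprint 9×14.5) is included at this height (area 130.50 mm²); the cube at (-3.5, 5.5) is not intersected at this z (z outside [-0.5, 12.5]); Taking the first minus the rest: none of the subtracted shapes is present at this height, so the 9×14.5 cube is unchanged — area = 130.50 mm²; (rotated 35° about Z; rotation is an isometry so areas/perimeters/island counts are preserved). Checking containment: at z = 14.8 the cross-section extends beyond the z = 11.8 cross-section by about 81.00 mm².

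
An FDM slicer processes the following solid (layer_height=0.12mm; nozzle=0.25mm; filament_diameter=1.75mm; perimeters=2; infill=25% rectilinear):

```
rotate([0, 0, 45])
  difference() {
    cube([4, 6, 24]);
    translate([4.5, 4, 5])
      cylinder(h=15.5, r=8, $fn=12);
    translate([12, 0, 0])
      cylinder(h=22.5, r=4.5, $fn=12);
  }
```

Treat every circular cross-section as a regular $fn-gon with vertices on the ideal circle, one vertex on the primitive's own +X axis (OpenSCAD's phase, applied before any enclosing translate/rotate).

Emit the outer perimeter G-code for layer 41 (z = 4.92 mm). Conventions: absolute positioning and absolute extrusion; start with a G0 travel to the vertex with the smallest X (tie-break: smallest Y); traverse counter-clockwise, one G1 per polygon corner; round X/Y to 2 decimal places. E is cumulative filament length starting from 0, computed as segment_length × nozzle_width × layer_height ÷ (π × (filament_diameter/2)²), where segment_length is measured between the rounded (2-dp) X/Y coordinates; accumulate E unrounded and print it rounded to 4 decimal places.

G0 X-4.24 Y4.24 Z4.92
G1 X0.00 Y0.00 E0.0748
G1 X2.83 Y2.83 E0.1247
G1 X-1.41 Y7.07 E0.1995
G1 X-4.24 Y4.24 E0.2494

At z = 4.92 mm: the cube is present — its section is the full 4×6 rectangle; the cylinder at (4.5, 4) is absent (z outside [5, 20.5]); the cylinder at (12, 0): section is a regular 12-gon, circumradius r=4.5; After the difference (first − rest): starting from the 4×6 cube, the r=4.5 cylinder at (12, 0) misses the remaining region (no effect) — 1 connected region; (rotated 45° about Z; rotation is an isometry so areas/perimeters/island counts are preserved). The outline is a single polygon with 4 vertices. Extrusion per mm of travel: 0.25 × 0.12 / (π × 0.875²) = 0.012473. Accumulating E over each segment gives final E = 0.2494.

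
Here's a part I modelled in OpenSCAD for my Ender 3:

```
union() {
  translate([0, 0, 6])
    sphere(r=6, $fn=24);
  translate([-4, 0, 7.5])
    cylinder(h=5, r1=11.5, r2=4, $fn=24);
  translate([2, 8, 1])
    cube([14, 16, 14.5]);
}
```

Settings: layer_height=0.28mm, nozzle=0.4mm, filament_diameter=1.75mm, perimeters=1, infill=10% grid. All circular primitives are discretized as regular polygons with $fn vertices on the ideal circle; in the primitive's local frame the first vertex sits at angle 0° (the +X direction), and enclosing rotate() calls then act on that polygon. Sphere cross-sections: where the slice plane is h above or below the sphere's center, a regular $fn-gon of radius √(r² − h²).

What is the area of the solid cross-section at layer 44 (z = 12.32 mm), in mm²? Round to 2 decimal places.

At z = 12.32 mm: the sphere does not reach this height (|z−center|=6.320 > r=6); the cone at (-4, 0) (r1=11.5→r2=4) has section circumradius 4.270 here — a regular 24-gon (area = (24/2)·4.270²·sin(360°/24) = 56.63 mm²); the cube at (2, 8) (footprint 14×16) is included at this height (area 224.00 mm²); Merging all regions: the 2 present regions are separate (no shared area or edge), so areas and boundary lengths simply add and each stays a separate island — area = 280.63 mm². Overall, the cross-section has 2 separate islands. Net area = 280.63 mm².

280.63 mm²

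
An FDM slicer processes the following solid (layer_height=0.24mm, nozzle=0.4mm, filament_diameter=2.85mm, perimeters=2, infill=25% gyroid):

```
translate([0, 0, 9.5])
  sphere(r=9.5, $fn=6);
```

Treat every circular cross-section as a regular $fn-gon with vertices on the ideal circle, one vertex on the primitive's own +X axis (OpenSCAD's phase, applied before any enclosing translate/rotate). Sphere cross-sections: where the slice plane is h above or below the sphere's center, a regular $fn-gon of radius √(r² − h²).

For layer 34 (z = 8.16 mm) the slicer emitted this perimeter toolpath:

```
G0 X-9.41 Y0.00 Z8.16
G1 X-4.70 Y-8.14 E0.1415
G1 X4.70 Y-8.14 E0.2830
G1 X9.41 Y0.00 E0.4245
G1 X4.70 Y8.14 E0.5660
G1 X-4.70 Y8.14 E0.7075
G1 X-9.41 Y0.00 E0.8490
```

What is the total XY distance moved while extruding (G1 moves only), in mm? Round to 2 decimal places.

Sum the Euclidean lengths of each G1 segment: total = 56.42 mm.

56.42 mm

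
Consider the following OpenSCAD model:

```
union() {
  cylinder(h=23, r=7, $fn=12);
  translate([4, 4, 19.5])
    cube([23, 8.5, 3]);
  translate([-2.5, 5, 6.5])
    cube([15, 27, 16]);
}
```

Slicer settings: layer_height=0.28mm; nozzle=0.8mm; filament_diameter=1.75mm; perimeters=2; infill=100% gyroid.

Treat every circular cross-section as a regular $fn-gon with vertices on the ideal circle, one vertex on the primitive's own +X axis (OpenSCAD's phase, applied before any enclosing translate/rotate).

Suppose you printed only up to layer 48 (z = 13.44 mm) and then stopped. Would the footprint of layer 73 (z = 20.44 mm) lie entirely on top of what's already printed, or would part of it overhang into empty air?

Compare the two slices. At z = 13.44: the r=7 cylinder gives a regular 12-gon of circumradius 7 (constant along its height) (area = (12/2)·7.000²·sin(360°/12) = 147.00 mm²); the cube at (4, 4) is absent (z outside [19.5, 22.5]); the cube at (-2.5, 5) is present — its section is the full 15×27 rectangle (area 405.00 mm²); Taking the union: the regions partially overlap — summed areas 552.00 mm² minus the doubly-counted overlap 10.09 mm² gives 541.91 mm² — area = 541.91 mm². At z = 20.44: the cylinder: section is a regular 12-gon, circumradius r=7 (area = (12/2)·7.000²·sin(360°/12) = 147.00 mm²); the cube at (4, 4) is present — its section is the full 23×8.5 rectangle (area 195.50 mm²); the 15×27 cube at (-2.5, 5) contributes its full rectangle (area 405.00 mm²); Taking the union: the regions partially overlap — summed areas 747.50 mm² minus the doubly-counted overlap 74.90 mm² gives 672.60 mm² — area = 672.60 mm². Checking containment: at z = 20.44 the cross-section extends beyond the z = 13.44 cross-section by about 130.69 mm².

part overhangs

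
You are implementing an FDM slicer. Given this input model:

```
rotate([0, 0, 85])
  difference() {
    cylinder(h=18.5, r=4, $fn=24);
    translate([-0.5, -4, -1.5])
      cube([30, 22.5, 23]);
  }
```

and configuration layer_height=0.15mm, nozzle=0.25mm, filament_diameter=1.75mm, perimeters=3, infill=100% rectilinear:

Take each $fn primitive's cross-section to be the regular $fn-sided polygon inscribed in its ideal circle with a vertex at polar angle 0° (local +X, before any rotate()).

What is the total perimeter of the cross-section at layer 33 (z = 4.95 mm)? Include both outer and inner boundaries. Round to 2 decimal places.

At z = 4.95 mm: the r=4 cylinder contributes a regular 24-gon of circumradius 4 (perimeter = 2·24·4.000·sin(180°/24) = 25.06 mm); the cube at (-0.5, -4) is present — its section is the full 30×22.5 rectangle (perimeter 105.00 mm); Taking the first minus the rest: starting from the r=4 cylinder, the 30×22.5 cube at (-0.5, -4) partially overlaps it — only the 28.81 mm² overlap (of its 675.00 mm²) is removed, clipping the outline — boundary = 19.39 mm; (whole slice rotated 85° about Z — lengths, areas and connectivity unchanged). Overall, the cross-section is a single solid region. Total boundary length (outer) = 19.39 mm.

19.39 mm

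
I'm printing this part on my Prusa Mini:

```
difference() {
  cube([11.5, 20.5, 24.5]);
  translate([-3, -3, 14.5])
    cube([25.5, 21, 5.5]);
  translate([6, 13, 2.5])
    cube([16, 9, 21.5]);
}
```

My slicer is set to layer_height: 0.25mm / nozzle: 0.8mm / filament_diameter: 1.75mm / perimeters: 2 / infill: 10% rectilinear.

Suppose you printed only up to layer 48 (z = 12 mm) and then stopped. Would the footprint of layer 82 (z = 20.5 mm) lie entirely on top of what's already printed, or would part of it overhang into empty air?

entirely on top

Compare the two slices. At z = 12: the 11.5×20.5 cube contributes its full rectangle (area 235.75 mm²); the cube at (-3, -3) does not reach this height (z outside [14.5, 20]); the cube at (6, 13) is present — its section is the full 16×9 rectangle (area 144.00 mm²); After the difference (first − rest): starting from the 11.5×20.5 cube (235.75 mm²), the 16×9 cube at (6, 13) partially overlaps it — only the 41.25 mm² overlap (of its 144.00 mm²) is removed, clipping the outline — area = 194.50 mm². At z = 20.5: the cube (footprint 11.5×20.5) is included at this height (area 235.75 mm²); the cube at (-3, -3) is not intersected at this z (z outside [14.5, 20]); the cube at (6, 13) is present — its section is the full 16×9 rectangle (area 144.00 mm²); After the difference (first − rest): starting from the 11.5×20.5 cube (235.75 mm²), the 16×9 cube at (6, 13) partially overlaps it — only the 41.25 mm² overlap (of its 144.00 mm²) is removed, clipping the outline — area = 194.50 mm². Checking containment: the cross-section at z = 20.5 is a subset of the cross-section at z = 12.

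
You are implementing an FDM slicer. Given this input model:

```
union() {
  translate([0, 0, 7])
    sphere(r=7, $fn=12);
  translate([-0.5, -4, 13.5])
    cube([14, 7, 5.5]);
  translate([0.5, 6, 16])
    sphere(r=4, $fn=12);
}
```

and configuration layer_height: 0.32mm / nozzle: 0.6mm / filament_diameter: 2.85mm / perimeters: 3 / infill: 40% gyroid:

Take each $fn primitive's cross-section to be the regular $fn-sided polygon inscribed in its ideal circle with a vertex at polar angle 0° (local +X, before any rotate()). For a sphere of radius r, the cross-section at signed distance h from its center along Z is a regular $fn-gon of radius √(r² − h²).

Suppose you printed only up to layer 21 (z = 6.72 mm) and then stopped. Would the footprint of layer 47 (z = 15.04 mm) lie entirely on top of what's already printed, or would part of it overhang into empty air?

Compare the two slices. At z = 6.72: the r=7 sphere contributes a regular 12-gon of circumradius √(7²−0.28²) = 6.994 (area = (12/2)·6.994²·sin(360°/12) = 146.76 mm²); the cube at (-0.5, -4) does not reach this height (z outside [13.5, 19]); the sphere at (0.5, 6) does not reach this height (|z−center|=9.280 > r=4); Combining (union): only the r=7 sphere is present, so the union is just that shape — area = 146.76 mm². At z = 15.04: the sphere is not intersected at this z (|z−center|=8.040 > r=7); the cube at (-0.5, -4) is present — its section is the full 14×7 rectangle (area 98.00 mm²); the r=4 sphere at (0.5, 6) contributes a regular 12-gon of circumradius √(4²−0.96²) = 3.883 (area = (12/2)·3.883²·sin(360°/12) = 45.24 mm²); Taking the union: the regions partially overlap — summed areas 143.24 mm² minus the doubly-counted overlap 2.02 mm² gives 141.21 mm² — area = 141.21 mm². Checking containment: at z = 15.04 the cross-section extends beyond the z = 6.72 cross-section by about 68.20 mm².

part overhangs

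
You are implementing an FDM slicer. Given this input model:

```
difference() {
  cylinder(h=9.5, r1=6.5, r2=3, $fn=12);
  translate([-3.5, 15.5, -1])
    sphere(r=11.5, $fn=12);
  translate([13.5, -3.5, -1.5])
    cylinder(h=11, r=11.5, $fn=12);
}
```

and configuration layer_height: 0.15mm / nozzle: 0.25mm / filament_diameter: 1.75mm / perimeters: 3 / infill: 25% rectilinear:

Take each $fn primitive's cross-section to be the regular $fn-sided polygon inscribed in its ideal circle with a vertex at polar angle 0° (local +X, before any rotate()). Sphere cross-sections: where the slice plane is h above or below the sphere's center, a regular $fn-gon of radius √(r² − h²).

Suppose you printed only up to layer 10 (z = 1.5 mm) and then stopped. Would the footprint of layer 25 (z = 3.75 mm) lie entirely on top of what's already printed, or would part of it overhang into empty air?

Compare the two slices. At z = 1.5: the cone contributes a regular 12-gon of circumradius 5.947 (interpolated between r1=6.5 and r2=3 at t=0.158) (area = (12/2)·5.947²·sin(360°/12) = 106.11 mm²); the r=11.5 sphere at (-3.5, 15.5) contributes a regular 12-gon of circumradius √(11.5²−2.5²) = 11.225 (area = (12/2)·11.225²·sin(360°/12) = 378.00 mm²); the r=11.5 cylinder at (13.5, -3.5) contributes a regular 12-gon of circumradius 11.5 (area = (12/2)·11.500²·sin(360°/12) = 396.75 mm²); After the difference (first − rest): starting from the cone (106.11 mm²), the r=11.5 sphere at (-3.5, 15.5) partially overlaps it — only the 3.02 mm² overlap (of its 378.00 mm²) is removed, clipping the outline; the r=11.5 cylinder at (13.5, -3.5) partially overlaps it — only the 19.66 mm² overlap (of its 396.75 mm²) is removed, clipping the outline — area = 83.44 mm². At z = 3.75: the cone: at t=0.395 of its height the radius interpolates to r₁+(r₂−r₁)t = 5.118, giving a regular 12-gon of that circumradius (area = (12/2)·5.118²·sin(360°/12) = 78.59 mm²); the r=11.5 sphere at (-3.5, 15.5) contributes a regular 12-gon of circumradius √(11.5²−4.75²) = 10.473 (area = (12/2)·10.473²·sin(360°/12) = 329.06 mm²); the cylinder at (13.5, -3.5): section is a regular 12-gon, circumradius r=11.5 (area = (12/2)·11.500²·sin(360°/12) = 396.75 mm²); Taking the first minus the rest: starting from the cone (78.59 mm²), the r=11.5 sphere at (-3.5, 15.5) misses the remaining region (no effect); the r=11.5 cylinder at (13.5, -3.5) partially overlaps it — only the 12.04 mm² overlap (of its 396.75 mm²) is removed, clipping the outline — area = 66.56 mm². Checking containment: the cross-section at z = 3.75 is a subset of the cross-section at z = 1.5.

entirely on top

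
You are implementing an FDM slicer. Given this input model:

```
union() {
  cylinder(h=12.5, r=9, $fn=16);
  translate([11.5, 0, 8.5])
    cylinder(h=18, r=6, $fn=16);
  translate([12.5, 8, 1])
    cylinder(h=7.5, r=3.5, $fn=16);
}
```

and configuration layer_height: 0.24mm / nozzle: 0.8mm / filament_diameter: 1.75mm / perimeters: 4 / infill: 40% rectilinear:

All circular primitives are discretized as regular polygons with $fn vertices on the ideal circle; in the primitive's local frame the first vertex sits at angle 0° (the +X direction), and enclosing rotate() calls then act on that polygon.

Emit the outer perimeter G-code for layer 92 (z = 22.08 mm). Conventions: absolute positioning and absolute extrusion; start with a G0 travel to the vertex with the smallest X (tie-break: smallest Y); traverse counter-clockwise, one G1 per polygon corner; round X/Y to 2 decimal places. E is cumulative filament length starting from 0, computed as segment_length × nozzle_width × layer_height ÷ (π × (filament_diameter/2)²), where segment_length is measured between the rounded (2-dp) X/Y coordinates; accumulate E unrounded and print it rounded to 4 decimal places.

G0 X5.50 Y0.00 Z22.08
G1 X5.96 Y-2.30 E0.1872
G1 X7.26 Y-4.24 E0.3736
G1 X9.20 Y-5.54 E0.5601
G1 X11.50 Y-6.00 E0.7473
G1 X13.80 Y-5.54 E0.9345
G1 X15.74 Y-4.24 E1.1209
G1 X17.04 Y-2.30 E1.3073
G1 X17.50 Y0.00 E1.4946
G1 X17.04 Y2.30 E1.6818
G1 X15.74 Y4.24 E1.8682
G1 X13.80 Y5.54 E2.0546
G1 X11.50 Y6.00 E2.2419
G1 X9.20 Y5.54 E2.4291
G1 X7.26 Y4.24 E2.6155
G1 X5.96 Y2.30 E2.8019
G1 X5.50 Y0.00 E2.9892

At z = 22.08 mm: the cylinder does not reach this height (z outside [0, 12.5]); the r=6 cylinder at (11.5, 0) contributes a regular 16-gon of circumradius 6; the cylinder at (12.5, 8) does not reach this height (z outside [1, 8.5]); Taking the union: only the r=6 cylinder at (11.5, 0) is present, so the union is just that shape — 1 connected region. The outline is a single polygon with 16 vertices. Extrusion per mm of travel: 0.8 × 0.24 / (π × 0.875²) = 0.079824. Accumulating E over each segment gives final E = 2.9892.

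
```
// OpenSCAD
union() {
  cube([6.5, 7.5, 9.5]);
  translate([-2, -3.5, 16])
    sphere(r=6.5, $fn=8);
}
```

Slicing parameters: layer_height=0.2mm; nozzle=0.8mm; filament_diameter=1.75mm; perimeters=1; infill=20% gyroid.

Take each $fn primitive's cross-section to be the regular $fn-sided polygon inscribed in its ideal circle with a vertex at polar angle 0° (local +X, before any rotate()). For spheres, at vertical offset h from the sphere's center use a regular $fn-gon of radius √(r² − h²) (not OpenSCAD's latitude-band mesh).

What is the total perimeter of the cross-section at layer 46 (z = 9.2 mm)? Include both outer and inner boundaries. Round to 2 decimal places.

At z = 9.2 mm: the cube (footprint 6.5×7.5) is included at this height (perimeter 28.00 mm); the sphere at (-2, -3.5) does not reach this height (|z−center|=6.800 > r=6.5); Combining (union): only the 6.5×7.5 cube is present, so the union is just that shape — boundary = 28.00 mm. Overall, the cross-section is a single solid region. Total boundary length (outer) = 28.00 mm.

28.00 mm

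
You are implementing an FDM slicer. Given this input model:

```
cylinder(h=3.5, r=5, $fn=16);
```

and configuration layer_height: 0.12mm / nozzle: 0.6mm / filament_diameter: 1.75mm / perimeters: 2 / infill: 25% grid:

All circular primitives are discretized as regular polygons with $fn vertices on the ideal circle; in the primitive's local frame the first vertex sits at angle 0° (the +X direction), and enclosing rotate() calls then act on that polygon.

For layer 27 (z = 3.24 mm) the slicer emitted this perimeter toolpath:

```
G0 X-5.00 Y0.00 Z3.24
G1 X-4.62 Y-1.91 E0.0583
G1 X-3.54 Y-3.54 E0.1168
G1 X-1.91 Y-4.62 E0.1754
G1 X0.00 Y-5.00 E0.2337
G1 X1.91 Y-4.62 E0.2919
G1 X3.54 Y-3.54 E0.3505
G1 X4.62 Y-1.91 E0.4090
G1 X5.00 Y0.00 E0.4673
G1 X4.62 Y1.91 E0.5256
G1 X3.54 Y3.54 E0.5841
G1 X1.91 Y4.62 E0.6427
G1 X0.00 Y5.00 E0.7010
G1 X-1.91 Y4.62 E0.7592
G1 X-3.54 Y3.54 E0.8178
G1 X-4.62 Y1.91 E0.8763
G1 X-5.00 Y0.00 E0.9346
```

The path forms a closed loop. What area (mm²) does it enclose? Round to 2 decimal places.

76.57 mm²

Apply the shoelace formula to the sequence of (X, Y) vertices; enclosed area = 76.57 mm².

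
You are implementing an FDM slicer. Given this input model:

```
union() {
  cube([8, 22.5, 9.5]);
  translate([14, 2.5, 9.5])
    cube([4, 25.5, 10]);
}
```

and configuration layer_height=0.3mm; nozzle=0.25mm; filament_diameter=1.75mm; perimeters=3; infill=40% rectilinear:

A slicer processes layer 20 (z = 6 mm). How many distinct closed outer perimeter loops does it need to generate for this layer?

At z = 6 mm: the cube is present — its section is the full 8×22.5 rectangle; the cube at (14, 2.5) is absent (z outside [9.5, 19.5]); Combining (union): only the 8×22.5 cube is present, so the union is just that shape — 1 connected region. The result has 1 disconnected region.

1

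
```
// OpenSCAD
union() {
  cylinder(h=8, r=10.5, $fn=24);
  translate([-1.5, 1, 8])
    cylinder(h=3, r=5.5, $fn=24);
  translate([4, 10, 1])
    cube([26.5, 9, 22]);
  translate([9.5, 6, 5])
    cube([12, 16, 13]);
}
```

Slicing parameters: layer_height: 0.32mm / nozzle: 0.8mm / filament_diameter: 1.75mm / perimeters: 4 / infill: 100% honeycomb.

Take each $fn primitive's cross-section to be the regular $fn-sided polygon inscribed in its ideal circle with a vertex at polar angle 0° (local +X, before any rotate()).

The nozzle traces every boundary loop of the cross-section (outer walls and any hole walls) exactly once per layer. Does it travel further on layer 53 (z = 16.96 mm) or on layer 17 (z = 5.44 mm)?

layer 17 (z = 5.44 mm)

Layer 53 (z = 16.96): the cylinder is absent (z outside [0, 8]); the cylinder at (-1.5, 1) does not reach this height (z outside [8, 11]); the cube at (4, 10) (footprint 26.5×9) is included at this height (perimeter 71.00 mm); the cube at (9.5, 6) is present — its section is the full 12×16 rectangle (perimeter 56.00 mm); Combining (union): the regions partially overlap (shared area 108.00 mm²), so the edge portions inside another operand are dropped and the merged outline is re-measured after clipping — boundary = 85.00 mm. So its perimeter = 85.00 mm. Layer 17 (z = 5.44): the r=10.5 cylinder contributes a regular 24-gon of circumradius 10.5 (perimeter = 2·24·10.500·sin(180°/24) = 65.79 mm); the cylinder at (-1.5, 1) is not intersected at this z (z outside [8, 11]); the cube at (4, 10) is present — its section is the full 26.5×9 rectangle (perimeter 71.00 mm); the cube at (9.5, 6) is present — its section is the full 12×16 rectangle (perimeter 56.00 mm); Merging all regions: the regions partially overlap (shared area 108.00 mm²), so the edge portions inside another operand are dropped and the merged outline is re-measured after clipping — boundary = 150.79 mm. So its perimeter = 150.79 mm. Layer 17 is larger (150.79 vs 85.00 mm).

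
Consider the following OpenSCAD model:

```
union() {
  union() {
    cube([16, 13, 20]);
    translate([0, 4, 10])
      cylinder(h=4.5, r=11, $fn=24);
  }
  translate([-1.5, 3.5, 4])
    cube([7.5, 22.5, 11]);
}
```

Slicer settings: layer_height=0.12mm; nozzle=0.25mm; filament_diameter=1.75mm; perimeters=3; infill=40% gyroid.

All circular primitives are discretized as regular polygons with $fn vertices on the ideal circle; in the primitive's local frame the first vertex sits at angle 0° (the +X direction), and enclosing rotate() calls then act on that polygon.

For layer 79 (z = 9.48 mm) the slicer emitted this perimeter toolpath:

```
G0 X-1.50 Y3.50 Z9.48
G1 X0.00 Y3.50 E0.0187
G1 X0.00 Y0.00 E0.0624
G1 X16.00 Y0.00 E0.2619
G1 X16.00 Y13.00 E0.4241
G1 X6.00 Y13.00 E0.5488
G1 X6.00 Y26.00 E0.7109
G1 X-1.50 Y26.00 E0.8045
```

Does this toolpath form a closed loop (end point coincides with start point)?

no

Start point (G0): (-1.50, 3.50). End point (last G1): the path does not return to the start — open.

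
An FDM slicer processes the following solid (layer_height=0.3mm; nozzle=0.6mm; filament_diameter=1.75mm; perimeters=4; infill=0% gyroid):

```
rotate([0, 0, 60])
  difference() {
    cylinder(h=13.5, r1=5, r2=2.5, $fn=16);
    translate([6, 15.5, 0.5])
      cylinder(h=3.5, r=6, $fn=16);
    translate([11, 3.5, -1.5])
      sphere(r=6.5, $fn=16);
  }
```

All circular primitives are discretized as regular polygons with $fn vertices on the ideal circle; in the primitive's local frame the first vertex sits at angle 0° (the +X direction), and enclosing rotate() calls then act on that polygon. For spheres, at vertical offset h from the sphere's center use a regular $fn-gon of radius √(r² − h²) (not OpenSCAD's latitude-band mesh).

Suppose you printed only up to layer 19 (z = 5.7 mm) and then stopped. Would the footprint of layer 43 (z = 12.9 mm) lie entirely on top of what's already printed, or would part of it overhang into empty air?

entirely on top

Compare the two slices. At z = 5.7: the cone (r1=5→r2=2.5) has section circumradius 3.944 here — a regular 16-gon (area = (16/2)·3.944²·sin(360°/16) = 47.63 mm²); the cylinder at (6, 15.5) is absent (z outside [0.5, 4]); the sphere at (11, 3.5) is absent (|z−center|=7.200 > r=6.5); Taking the first minus the rest: none of the subtracted shapes is present at this height, so the cone is unchanged — area = 47.63 mm²; (rotated 60° about Z; rotation is an isometry so areas/perimeters/island counts are preserved). At z = 12.9: the cone (r1=5→r2=2.5) has section circumradius 2.611 here — a regular 16-gon (area = (16/2)·2.611²·sin(360°/16) = 20.87 mm²); the cylinder at (6, 15.5) is not intersected at this z (z outside [0.5, 4]); the sphere at (11, 3.5) is not intersected at this z (|z−center|=14.400 > r=6.5); Subtracting the remaining from the first: none of the subtracted shapes is present at this height, so the cone is unchanged — area = 20.87 mm²; (rotated 60° about Z; rotation is an isometry so areas/perimeters/island counts are preserved). Checking containment: the cross-section at z = 12.9 is a subset of the cross-section at z = 5.7.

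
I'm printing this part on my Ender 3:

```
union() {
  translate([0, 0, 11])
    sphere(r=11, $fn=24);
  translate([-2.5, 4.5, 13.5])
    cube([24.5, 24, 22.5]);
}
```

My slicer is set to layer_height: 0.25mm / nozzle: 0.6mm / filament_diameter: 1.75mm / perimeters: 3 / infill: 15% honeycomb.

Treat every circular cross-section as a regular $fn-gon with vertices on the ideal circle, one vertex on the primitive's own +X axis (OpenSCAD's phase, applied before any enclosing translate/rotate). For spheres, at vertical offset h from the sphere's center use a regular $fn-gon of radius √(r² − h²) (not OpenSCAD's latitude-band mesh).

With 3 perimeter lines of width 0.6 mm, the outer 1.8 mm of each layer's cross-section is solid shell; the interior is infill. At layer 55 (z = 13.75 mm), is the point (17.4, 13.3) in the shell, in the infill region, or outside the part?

infill

At z = 13.75 mm: the r=11 sphere contributes a regular 24-gon of circumradius √(11²−2.75²) = 10.651; the cube at (-2.5, 4.5) (footprint 24.5×24) is included at this height; Merging all regions: the regions partially overlap (shared area 56.88 mm²), so overlapping operands fuse into one piece — 1 connected region. Overall, the cross-section is a single solid region. The nearest boundary edge runs (22.00, 28.50)→(22.00, 4.50); distance from the point to it = 4.60 mm. The point is inside the cross-section and 4.60 mm from the nearest boundary — more than the 1.8 mm shell width (3 × 0.6), so it's in the infill interior.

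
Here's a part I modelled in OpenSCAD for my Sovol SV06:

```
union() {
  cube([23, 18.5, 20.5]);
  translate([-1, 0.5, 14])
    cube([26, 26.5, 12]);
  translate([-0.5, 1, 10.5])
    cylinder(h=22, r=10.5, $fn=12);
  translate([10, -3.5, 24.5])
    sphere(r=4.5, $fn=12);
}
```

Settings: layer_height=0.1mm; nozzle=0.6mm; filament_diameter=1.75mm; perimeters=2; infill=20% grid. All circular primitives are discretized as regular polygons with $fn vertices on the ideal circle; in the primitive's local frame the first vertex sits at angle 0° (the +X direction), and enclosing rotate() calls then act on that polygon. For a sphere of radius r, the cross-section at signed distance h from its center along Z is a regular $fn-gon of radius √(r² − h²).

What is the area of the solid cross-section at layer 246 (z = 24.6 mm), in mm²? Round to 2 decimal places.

At z = 24.6 mm: the cube is not intersected at this z (z outside [0, 20.5]); the cube at (-1, 0.5) is present — its section is the full 26×26.5 rectangle (area 689.00 mm²); the r=10.5 cylinder at (-0.5, 1) contributes a regular 12-gon of circumradius 10.5 (area = (12/2)·10.500²·sin(360°/12) = 330.75 mm²); the r=4.5 sphere at (10, -3.5) slices to a regular 12-gon of circumradius 4.499 (√(r²−h²) with h=0.1 from center) (area = (12/2)·4.499²·sin(360°/12) = 60.72 mm²); Merging all regions: the regions partially overlap — summed areas 1080.47 mm² minus the doubly-counted overlap 111.81 mm² gives 968.66 mm² — area = 968.66 mm². Overall, the cross-section is a single solid region. Net area = 968.66 mm².

968.66 mm²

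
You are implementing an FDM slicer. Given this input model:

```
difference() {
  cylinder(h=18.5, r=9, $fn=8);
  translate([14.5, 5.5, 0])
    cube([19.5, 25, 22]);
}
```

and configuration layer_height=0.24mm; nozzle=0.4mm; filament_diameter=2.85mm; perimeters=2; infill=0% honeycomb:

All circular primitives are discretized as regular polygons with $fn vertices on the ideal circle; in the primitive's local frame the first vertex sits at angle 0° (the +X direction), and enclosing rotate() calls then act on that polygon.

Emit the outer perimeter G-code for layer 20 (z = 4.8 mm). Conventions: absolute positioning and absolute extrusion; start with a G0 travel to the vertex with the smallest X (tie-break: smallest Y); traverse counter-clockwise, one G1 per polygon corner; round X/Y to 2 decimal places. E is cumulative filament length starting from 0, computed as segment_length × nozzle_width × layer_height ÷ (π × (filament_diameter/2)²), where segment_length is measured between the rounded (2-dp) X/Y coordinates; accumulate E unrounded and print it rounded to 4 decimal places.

G0 X-9.00 Y0.00 Z4.80
G1 X-6.36 Y-6.36 E0.1036
G1 X0.00 Y-9.00 E0.2073
G1 X6.36 Y-6.36 E0.3109
G1 X9.00 Y0.00 E0.4145
G1 X6.36 Y6.36 E0.5181
G1 X0.00 Y9.00 E0.6218
G1 X-6.36 Y6.36 E0.7254
G1 X-9.00 Y0.00 E0.8290

At z = 4.8 mm: the cylinder: section is a regular 8-gon, circumradius r=9; the cube at (14.5, 5.5) (footprint 19.5×25) is included at this height; After the difference (first − rest): starting from the r=9 cylinder, the 19.5×25 cube at (14.5, 5.5) misses the remaining region (no effect) — 1 connected region. The outline is a single polygon with 8 vertices. Extrusion per mm of travel: 0.4 × 0.24 / (π × 1.425²) = 0.015048. Accumulating E over each segment gives final E = 0.8290.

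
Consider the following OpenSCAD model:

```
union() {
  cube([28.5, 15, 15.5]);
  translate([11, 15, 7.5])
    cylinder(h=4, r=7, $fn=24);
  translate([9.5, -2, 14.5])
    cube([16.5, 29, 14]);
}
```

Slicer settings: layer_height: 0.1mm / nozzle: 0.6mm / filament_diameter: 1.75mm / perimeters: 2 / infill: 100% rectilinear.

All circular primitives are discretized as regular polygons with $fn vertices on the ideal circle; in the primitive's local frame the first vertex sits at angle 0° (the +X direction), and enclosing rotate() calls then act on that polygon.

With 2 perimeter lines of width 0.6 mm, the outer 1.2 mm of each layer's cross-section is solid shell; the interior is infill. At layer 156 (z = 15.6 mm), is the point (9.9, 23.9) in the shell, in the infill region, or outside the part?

shell

At z = 15.6 mm: the cube does not reach this height (z outside [0, 15.5]); the cylinder at (11, 15) is absent (z outside [7.5, 11.5]); the cube at (9.5, -2) is present — its section is the full 16.5×29 rectangle; Merging all regions: only the 16.5×29 cube at (9.5, -2) is present, so the union is just that shape — 1 connected region. Overall, the cross-section is a single solid region. The nearest boundary edge runs (9.50, 27.00)→(9.50, -2.00); distance from the point to it = 0.40 mm. The point is inside the cross-section, 0.40 mm from the nearest boundary — within the 1.2 mm shell band (2 × 0.6).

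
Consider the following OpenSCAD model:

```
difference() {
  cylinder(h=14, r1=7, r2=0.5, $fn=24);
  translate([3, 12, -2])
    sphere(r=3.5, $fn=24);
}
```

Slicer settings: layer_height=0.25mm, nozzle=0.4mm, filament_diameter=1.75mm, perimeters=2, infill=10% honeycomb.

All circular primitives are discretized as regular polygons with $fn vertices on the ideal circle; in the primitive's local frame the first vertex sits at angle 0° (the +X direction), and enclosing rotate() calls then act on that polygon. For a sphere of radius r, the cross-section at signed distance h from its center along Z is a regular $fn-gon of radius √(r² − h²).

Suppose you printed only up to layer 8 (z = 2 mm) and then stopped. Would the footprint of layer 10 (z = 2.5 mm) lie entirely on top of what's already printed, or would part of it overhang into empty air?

entirely on top

Compare the two slices. At z = 2: the cone contributes a regular 24-gon of circumradius 6.071 (interpolated between r1=7 and r2=0.5 at t=0.143) (area = (24/2)·6.071²·sin(360°/24) = 114.49 mm²); the sphere at (3, 12) is absent (|z−center|=4.000 > r=3.5); After the difference (first − rest): none of the subtracted shapes is present at this height, so the cone is unchanged — area = 114.49 mm². At z = 2.5: the cone (r1=7→r2=0.5) has section circumradius 5.839 here — a regular 24-gon (area = (24/2)·5.839²·sin(360°/24) = 105.90 mm²); the sphere at (3, 12) is absent (|z−center|=4.500 > r=3.5); Taking the first minus the rest: none of the subtracted shapes is present at this height, so the cone is unchanged — area = 105.90 mm². Checking containment: the cross-section at z = 2.5 is a subset of the cross-section at z = 2.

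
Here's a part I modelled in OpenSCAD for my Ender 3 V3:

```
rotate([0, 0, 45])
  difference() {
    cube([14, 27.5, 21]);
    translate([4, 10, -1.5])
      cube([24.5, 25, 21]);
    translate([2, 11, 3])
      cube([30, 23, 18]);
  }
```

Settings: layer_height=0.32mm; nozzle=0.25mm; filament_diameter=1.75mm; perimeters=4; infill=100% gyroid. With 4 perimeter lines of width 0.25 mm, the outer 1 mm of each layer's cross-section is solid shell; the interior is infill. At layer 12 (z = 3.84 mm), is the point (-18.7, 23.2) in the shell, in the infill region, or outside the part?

At z = 3.84 mm: the 14×27.5 cube contributes its full rectangle; the cube at (4, 10) is present — its section is the full 24.5×25 rectangle; the cube at (2, 11) (footprint 30×23) is included at this height; After the difference (first − rest): starting from the 14×27.5 cube, the 24.5×25 cube at (4, 10) partially overlaps it — only the 175.00 mm² overlap (of its 612.50 mm²) is removed, clipping the outline; the 30×23 cube at (2, 11) partially overlaps it — only the 33.00 mm² overlap (of its 690.00 mm²) is removed, clipping the outline — 1 connected region; (rotated 45° about Z; rotation is an isometry so areas/perimeters/island counts are preserved). Overall, the cross-section is a single solid region. Undo the 45° rotation: the query point maps to (3.182, 29.628) in the un-rotated model frame. The nearest boundary edge runs (0.00, 27.50)→(2.00, 27.50); distance from the point to it = 2.43 mm. The point is not inside any of the regions above, so it lies outside the cross-section (2.43 mm from the nearest boundary).

outside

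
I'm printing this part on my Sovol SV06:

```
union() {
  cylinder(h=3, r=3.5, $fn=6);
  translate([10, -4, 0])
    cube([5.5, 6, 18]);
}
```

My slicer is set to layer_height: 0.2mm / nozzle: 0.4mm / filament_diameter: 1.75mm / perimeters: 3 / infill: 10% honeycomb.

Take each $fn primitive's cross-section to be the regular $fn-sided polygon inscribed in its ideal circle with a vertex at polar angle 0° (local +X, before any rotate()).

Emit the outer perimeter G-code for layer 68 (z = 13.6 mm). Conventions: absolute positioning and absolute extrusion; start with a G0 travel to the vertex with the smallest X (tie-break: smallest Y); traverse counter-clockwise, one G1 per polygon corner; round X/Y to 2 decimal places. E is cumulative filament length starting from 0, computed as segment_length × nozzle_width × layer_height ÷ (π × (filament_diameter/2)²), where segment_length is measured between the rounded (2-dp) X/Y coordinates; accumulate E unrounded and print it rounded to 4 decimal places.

At z = 13.6 mm: the cylinder is absent (z outside [0, 3]); the cube at (10, -4) (footprint 5.5×6) is included at this height; Merging all regions: only the 5.5×6 cube at (10, -4) is present, so the union is just that shape — 1 connected region. The outline is a single polygon with 4 vertices. Extrusion per mm of travel: 0.4 × 0.2 / (π × 0.875²) = 0.033260. Accumulating E over each segment gives final E = 0.7650.

G0 X10.00 Y-4.00 Z13.60
G1 X15.50 Y-4.00 E0.1829
G1 X15.50 Y2.00 E0.3825
G1 X10.00 Y2.00 E0.5654
G1 X10.00 Y-4.00 E0.7650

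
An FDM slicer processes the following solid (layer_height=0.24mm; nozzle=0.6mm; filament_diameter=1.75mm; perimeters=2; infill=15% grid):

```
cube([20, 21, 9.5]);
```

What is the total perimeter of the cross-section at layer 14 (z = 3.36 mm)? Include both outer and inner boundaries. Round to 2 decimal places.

At z = 3.36 mm: the cube (footprint 20×21) is included at this height (perimeter 82.00 mm). Overall, the cross-section is a single solid region. Total boundary length (outer) = 82.00 mm.

82.00 mm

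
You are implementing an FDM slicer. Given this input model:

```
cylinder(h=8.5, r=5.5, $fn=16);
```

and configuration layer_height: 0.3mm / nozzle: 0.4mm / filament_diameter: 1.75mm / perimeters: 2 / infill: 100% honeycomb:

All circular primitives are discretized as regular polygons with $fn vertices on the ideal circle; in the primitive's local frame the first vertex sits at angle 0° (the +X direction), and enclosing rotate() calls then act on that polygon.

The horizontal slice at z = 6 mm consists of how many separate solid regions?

1

At z = 6 mm: the cylinder: section is a regular 16-gon, circumradius r=5.5. The result has 1 disconnected region.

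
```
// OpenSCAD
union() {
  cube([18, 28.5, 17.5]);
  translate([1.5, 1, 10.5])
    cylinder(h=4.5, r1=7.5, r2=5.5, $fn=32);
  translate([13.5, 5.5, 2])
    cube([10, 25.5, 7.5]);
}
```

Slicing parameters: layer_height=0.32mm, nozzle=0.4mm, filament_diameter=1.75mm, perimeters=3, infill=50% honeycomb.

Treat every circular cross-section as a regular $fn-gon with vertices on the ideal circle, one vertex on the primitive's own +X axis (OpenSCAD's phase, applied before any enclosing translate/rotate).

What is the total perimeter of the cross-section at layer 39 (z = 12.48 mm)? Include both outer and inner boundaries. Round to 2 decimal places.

At z = 12.48 mm: the 18×28.5 cube contributes its full rectangle (perimeter 93.00 mm); the cone at (1.5, 1): at t=0.440 of its height the radius interpolates to r₁+(r₂−r₁)t = 6.620, giving a regular 32-gon of that circumradius (perimeter = 2·32·6.620·sin(180°/32) = 41.53 mm); the cube at (13.5, 5.5) is absent (z outside [2, 9.5]); Combining (union): the regions partially overlap (shared area 52.08 mm²), so the edge portions inside another operand are dropped and the merged outline is re-measured after clipping — boundary = 106.17 mm. Overall, the cross-section is a single solid region. Total boundary length (outer) = 106.17 mm.

106.17 mm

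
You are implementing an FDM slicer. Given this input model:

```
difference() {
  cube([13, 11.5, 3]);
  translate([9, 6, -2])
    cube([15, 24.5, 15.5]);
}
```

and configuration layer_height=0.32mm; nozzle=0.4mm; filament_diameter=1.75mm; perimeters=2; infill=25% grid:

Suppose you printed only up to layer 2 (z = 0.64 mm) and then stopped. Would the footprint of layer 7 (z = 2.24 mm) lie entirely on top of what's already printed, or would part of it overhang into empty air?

Compare the two slices. At z = 0.64: the cube (footprint 13×11.5) is included at this height (area 149.50 mm²); the cube at (9, 6) is present — its section is the full 15×24.5 rectangle (area 367.50 mm²); Taking the first minus the rest: starting from the 13×11.5 cube (149.50 mm²), the 15×24.5 cube at (9, 6) partially overlaps it — only the 22.00 mm² overlap (of its 367.50 mm²) is removed, clipping the outline — area = 127.50 mm². At z = 2.24: the cube (footprint 13×11.5) is included at this height (area 149.50 mm²); the 15×24.5 cube at (9, 6) contributes its full rectangle (area 367.50 mm²); Taking the first minus the rest: starting from the 13×11.5 cube (149.50 mm²), the 15×24.5 cube at (9, 6) partially overlaps it — only the 22.00 mm² overlap (of its 367.50 mm²) is removed, clipping the outline — area = 127.50 mm². Checking containment: the cross-section at z = 2.24 is a subset of the cross-section at z = 0.64.

entirely on top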